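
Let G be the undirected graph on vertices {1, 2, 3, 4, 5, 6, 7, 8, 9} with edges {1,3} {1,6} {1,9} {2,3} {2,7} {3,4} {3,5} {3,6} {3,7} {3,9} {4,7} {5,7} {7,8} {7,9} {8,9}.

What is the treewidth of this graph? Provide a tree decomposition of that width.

Treewidth 2.
Bags: B1 = {3, 7, 9}  B2 = {3, 5, 7}  B3 = {7, 8, 9}  B4 = {3, 4, 7}  B5 = {1, 3, 9}  B6 = {1, 3, 6}  B7 = {2, 3, 7}
Tree: B1–B2, B1–B3, B1–B4, B1–B5, B5–B6, B1–B7

The largest bag has 3 vertices, giving width 2; this decomposition certifies tw(G) ≤ 2. For the lower bound, the 3 vertices {7, 8, 9} are pairwise adjacent, and any tree decomposition puts a clique entirely inside one bag — forcing width ≥ 2. Therefore the treewidth is 2.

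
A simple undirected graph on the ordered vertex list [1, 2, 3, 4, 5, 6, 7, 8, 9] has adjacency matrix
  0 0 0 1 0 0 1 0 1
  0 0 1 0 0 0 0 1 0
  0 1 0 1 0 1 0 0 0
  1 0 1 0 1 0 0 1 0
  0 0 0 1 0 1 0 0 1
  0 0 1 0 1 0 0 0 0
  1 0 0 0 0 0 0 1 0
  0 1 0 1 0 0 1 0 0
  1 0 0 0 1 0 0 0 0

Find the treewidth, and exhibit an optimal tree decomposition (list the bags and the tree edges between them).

The largest bag has 4 vertices, giving width 3; this decomposition certifies tw(G) ≤ 3. For the lower bound: the 4 vertex sets {2,7,8}, {1}, {4}, {3,5,6,9} are disjoint, each induces a connected subgraph, and every pair is joined by at least one edge of G. Contracting each set to a single vertex therefore yields K_{4} as a minor, and since treewidth is minor-monotone, tw(G) ≥ tw(K_{4}) = 3. The upper and lower bounds meet at 3, so that is the treewidth.

Treewidth 3.
Bags: B1 = {1, 2, 7, 8}  B2 = {1, 2, 4, 8}  B3 = {1, 2, 3, 4}  B4 = {1, 3, 4, 9}  B5 = {3, 4, 5, 9}  B6 = {3, 5, 6, 9}
Tree: B1–B2, B2–B3, B3–B4, B4–B5, B5–B6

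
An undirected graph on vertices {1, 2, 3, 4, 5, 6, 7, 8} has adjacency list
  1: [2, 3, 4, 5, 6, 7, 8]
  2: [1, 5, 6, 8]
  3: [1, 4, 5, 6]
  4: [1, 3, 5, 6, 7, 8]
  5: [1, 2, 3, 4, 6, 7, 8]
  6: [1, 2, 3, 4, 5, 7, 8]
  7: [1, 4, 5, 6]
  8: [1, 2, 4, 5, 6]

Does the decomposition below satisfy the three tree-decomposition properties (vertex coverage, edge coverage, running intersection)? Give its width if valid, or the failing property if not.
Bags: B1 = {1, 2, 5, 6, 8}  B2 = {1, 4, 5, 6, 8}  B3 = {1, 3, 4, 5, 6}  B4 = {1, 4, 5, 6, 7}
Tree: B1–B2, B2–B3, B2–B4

Yes; width 4.

Checking the three conditions: (i) the bags cover all of {1, 2, 3, 4, 5, 6, 7, 8}; (ii) for each edge, some bag contains both endpoints; (iii) the bags containing any fixed vertex form a subtree. All hold, so the decomposition is valid with width 5 − 1 = 4.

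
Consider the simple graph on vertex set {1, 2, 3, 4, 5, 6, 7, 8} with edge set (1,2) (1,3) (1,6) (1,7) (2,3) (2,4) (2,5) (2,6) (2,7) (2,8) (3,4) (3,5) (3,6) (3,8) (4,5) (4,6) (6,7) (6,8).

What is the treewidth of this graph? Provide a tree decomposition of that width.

Every bag has size at most 4, so the width is 4 − 1 = 3 and tw(G) ≤ 3. On the other hand G contains the 4-clique {2, 3, 4, 5}. A clique must lie in a single bag of any decomposition, so no decomposition can have width below 3. Hence tw(G) = 3 exactly.

Treewidth 3.
One optimal decomposition is:
Bags: B1 = {1, 2, 3, 6}  B2 = {1, 2, 6, 7}  B3 = {2, 3, 4, 6}  B4 = {2, 3, 4, 5}  B5 = {2, 3, 6, 8}
Tree: B1–B2, B1–B3, B3–B4, B1–B5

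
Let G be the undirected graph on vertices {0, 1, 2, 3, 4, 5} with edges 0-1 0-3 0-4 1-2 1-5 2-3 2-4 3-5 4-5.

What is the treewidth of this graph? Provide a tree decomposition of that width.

Treewidth 3.
Bags: B1 = {0, 1, 2, 5}  B2 = {0, 2, 4, 5}  B3 = {0, 2, 3, 5}
Tree: B1–B2, B2–B3

Each bag holds 4 vertices, so the decomposition has width 3, which upper-bounds the treewidth. For the lower bound: the 4 vertex sets {1,2}, {4,5}, {0}, {3} are disjoint, each induces a connected subgraph, and every pair is joined by at least one edge of G. Contracting each set to a single vertex therefore yields K_{4} as a minor, and since treewidth is minor-monotone, tw(G) ≥ tw(K_{4}) = 3. Therefore the treewidth is 3.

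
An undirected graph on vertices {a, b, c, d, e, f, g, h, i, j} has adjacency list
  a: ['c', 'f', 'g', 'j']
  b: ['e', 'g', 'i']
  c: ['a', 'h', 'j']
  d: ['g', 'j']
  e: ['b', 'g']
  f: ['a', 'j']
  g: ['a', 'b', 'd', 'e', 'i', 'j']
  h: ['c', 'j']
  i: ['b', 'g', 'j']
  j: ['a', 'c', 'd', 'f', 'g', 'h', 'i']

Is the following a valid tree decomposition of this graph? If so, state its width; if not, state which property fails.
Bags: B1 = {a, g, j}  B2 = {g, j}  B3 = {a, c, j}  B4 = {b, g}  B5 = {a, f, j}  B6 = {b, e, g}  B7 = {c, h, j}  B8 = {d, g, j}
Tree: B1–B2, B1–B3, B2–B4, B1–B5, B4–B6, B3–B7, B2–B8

No — vertex i appears in no bag.

A tree decomposition must satisfy three properties: every vertex lies in some bag; for every edge, both endpoints lie together in some bag; and for every vertex, the bags containing it form a connected subtree. Here vertex i appears in no bag, so the decomposition is invalid.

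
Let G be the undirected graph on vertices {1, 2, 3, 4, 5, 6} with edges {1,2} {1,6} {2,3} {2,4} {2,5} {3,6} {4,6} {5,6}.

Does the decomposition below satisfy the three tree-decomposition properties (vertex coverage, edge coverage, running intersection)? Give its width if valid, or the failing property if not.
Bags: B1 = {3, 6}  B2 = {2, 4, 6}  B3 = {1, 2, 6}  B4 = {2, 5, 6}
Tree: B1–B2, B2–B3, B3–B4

No — edge (2,3) lies in no bag.

A tree decomposition must satisfy three properties: every vertex lies in some bag; for every edge, both endpoints lie together in some bag; and for every vertex, the bags containing it form a connected subtree. Here edge (2,3) lies in no bag, so the decomposition is invalid.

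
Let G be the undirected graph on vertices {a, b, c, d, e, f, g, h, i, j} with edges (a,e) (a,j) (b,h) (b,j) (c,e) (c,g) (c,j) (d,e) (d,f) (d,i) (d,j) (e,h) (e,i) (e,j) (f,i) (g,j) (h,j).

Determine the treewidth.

2

A width-2 tree decomposition is:
Bags: B1 = {d, e, i}  B2 = {d, e, j}  B3 = {e, h, j}  B4 = {b, h, j}  B5 = {c, e, j}  B6 = {a, e, j}  B7 = {c, g, j}  B8 = {d, f, i}
Tree: B1–B2, B2–B3, B3–B4, B2–B5, B3–B6, B5–B7, B1–B8
Every bag has size at most 3, so the width is 3 − 1 = 2 and tw(G) ≤ 2. For the lower bound, the 3 vertices {c, g, j} are pairwise adjacent, and any tree decomposition puts a clique entirely inside one bag — forcing width ≥ 2. Combining the bounds, tw(G) = 2.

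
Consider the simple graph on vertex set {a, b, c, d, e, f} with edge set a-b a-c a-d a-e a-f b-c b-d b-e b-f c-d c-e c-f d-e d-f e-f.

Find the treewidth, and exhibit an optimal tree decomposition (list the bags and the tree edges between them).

Treewidth 5.
One such decomposition:
Bags: B1 = {a, b, c, d, e, f}
Tree: (single bag)

A single bag containing all 6 vertices is trivially a valid decomposition of width 5. Conversely, {a, b, c, d, e, f} is a clique of size 6, and the vertices of any clique must share a bag in every tree decomposition; so some bag has ≥ 6 vertices and tw(G) ≥ 5. Therefore the treewidth is 5.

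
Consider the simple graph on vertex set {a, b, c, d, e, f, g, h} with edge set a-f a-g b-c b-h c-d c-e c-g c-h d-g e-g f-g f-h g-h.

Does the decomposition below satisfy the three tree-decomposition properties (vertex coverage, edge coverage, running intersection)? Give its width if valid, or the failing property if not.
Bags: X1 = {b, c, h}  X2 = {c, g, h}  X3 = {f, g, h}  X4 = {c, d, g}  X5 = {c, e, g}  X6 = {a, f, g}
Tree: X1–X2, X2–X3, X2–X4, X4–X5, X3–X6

Every vertex of G appears in some bag (union = {a, b, c, d, e, f, g, h}); every edge is covered by a bag; and for each vertex v the set of bags containing v is connected in the bag tree. The decomposition is therefore valid. The largest bag has 3 vertices, so the width is 2.

Yes; width 2.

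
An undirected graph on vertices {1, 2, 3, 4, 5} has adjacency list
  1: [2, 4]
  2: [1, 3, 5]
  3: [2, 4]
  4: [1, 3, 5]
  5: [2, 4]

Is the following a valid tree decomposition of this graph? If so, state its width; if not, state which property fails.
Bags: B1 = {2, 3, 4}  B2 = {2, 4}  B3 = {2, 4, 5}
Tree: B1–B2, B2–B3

No — vertex 1 appears in no bag.

A tree decomposition must satisfy three properties: every vertex lies in some bag; for every edge, both endpoints lie together in some bag; and for every vertex, the bags containing it form a connected subtree. Here vertex 1 appears in no bag, so the decomposition is invalid.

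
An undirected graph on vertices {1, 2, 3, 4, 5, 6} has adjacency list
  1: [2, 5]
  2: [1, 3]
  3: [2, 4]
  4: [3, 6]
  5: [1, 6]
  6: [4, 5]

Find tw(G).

A width-2 tree decomposition is:
Bags: B1 = {1, 2, 3}  B2 = {1, 3, 4}  B3 = {1, 4, 6}  B4 = {1, 5, 6}
Tree: B1–B2, B2–B3, B3–B4
Each bag holds 3 vertices, so the decomposition has width 2, which upper-bounds the treewidth. For the lower bound, G contains the cycle 1–2–3–4–6–5–1, so G is not a forest; only forests have treewidth ≤ 1, hence tw(G) ≥ 2. Combining the bounds, tw(G) = 2.

2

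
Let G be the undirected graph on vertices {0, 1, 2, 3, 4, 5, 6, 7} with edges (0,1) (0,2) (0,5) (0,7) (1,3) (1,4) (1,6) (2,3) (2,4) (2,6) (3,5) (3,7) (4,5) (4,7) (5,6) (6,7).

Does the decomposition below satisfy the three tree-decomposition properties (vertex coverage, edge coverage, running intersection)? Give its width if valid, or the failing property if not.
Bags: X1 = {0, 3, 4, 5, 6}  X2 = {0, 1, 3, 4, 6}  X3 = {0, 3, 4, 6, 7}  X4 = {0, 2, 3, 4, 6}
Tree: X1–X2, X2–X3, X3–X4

Yes; width 4.

Checking the three conditions: (i) the bags cover all of {0, 1, 2, 3, 4, 5, 6, 7}; (ii) for each edge, some bag contains both endpoints; (iii) the bags containing any fixed vertex form a subtree. All hold, so the decomposition is valid with width 5 − 1 = 4.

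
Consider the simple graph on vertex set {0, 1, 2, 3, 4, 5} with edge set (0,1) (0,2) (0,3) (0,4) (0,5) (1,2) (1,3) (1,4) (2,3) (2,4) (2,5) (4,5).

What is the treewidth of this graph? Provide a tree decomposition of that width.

Every bag has size at most 4, so the width is 4 − 1 = 3 and tw(G) ≤ 3. For the lower bound, the 4 vertices {0, 1, 2, 3} are pairwise adjacent, and any tree decomposition puts a clique entirely inside one bag — forcing width ≥ 3. Combining the bounds, tw(G) = 3.

Treewidth 3.
One such decomposition:
Bags: B1 = {0, 2, 4, 5}  B2 = {0, 1, 2, 4}  B3 = {0, 1, 2, 3}
Tree: B1–B2, B2–B3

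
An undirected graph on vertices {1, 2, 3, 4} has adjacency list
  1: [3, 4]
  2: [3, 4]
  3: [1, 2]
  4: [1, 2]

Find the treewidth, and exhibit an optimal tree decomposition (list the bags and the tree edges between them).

Every bag has size at most 3, so the width is 3 − 1 = 2 and tw(G) ≤ 2. The edges 1–3–2–4–1 form a cycle, so G is not a tree and its treewidth is at least 2. Therefore the treewidth is 2.

Treewidth 2.
One such decomposition:
Bags: B1 = {1, 2, 3}  B2 = {1, 2, 4}
Tree: B1–B2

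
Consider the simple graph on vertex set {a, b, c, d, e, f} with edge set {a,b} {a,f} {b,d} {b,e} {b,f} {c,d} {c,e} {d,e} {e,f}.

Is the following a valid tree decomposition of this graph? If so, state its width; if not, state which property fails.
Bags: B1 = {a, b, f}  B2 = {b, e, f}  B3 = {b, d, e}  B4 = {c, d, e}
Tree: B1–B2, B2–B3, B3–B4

Vertex coverage: the bags together contain {a, b, c, d, e, f}, the full vertex set. Edge coverage: each edge of G has both endpoints in at least one bag. Running intersection: for every vertex, the bags containing it form a connected subtree. All three properties hold, so this is a valid tree decomposition of width max|bag| − 1 = 2, and hence tw(G) ≤ 2.

Yes; width 2.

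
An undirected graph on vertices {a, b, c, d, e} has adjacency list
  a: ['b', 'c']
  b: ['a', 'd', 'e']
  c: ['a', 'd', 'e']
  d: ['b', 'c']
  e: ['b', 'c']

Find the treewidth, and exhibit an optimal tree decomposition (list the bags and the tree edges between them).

Treewidth 2.
One optimal decomposition is:
Bags: B1 = {a, b, c}  B2 = {b, c, d}  B3 = {b, c, e}
Tree: B1–B2, B2–B3

Each bag holds 3 vertices, so the decomposition has width 2, which upper-bounds the treewidth. For the lower bound, G contains the cycle c–a–b–d–c, so G is not a forest; only forests have treewidth ≤ 1, hence tw(G) ≥ 2. Combining the bounds, tw(G) = 2.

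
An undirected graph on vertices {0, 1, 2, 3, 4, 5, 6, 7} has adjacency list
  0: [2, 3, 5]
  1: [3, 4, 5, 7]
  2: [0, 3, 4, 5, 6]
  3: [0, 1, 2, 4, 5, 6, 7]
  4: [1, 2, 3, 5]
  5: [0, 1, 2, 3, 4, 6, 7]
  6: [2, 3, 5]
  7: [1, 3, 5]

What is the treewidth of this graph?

3

A width-3 tree decomposition is:
Bags: B1 = {2, 3, 4, 5}  B2 = {1, 3, 4, 5}  B3 = {0, 2, 3, 5}  B4 = {2, 3, 5, 6}  B5 = {1, 3, 5, 7}
Tree: B1–B2, B1–B3, B3–B4, B2–B5
The largest bag has 4 vertices, giving width 3; this decomposition certifies tw(G) ≤ 3. For the lower bound, the 4 vertices {1, 3, 4, 5} are pairwise adjacent, and any tree decomposition puts a clique entirely inside one bag — forcing width ≥ 3. Therefore the treewidth is 3.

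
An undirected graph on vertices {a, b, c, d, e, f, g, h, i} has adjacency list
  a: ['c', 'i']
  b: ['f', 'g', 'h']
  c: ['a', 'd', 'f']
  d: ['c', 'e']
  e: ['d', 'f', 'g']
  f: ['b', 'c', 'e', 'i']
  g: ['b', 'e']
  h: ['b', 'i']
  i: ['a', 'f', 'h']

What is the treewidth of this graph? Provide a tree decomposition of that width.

The largest bag has 4 vertices, giving width 3; this decomposition certifies tw(G) ≤ 3. For the lower bound: the 4 vertex sets {d,e,g}, {c}, {f}, {a,b,h,i} are disjoint, each induces a connected subgraph, and every pair is joined by at least one edge of G. Contracting each set to a single vertex therefore yields K_{4} as a minor, and since treewidth is minor-monotone, tw(G) ≥ tw(K_{4}) = 3. Combining the bounds, tw(G) = 3.

Treewidth 3.
Bags: B1 = {c, d, e, g}  B2 = {c, e, f, g}  B3 = {b, c, f, g}  B4 = {a, b, c, f}  B5 = {a, b, f, i}  B6 = {a, b, h, i}
Tree: B1–B2, B2–B3, B3–B4, B4–B5, B5–B6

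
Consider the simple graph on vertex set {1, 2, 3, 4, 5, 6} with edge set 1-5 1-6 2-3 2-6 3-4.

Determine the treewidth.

A width-1 tree decomposition is:
Bags: B1 = {3, 4}  B2 = {2, 3}  B3 = {2, 6}  B4 = {1, 6}  B5 = {1, 5}
Tree: B1–B2, B2–B3, B3–B4, B4–B5
Every bag has size at most 2, so the width is 2 − 1 = 1 and tw(G) ≤ 1. Since G has at least one edge (e.g. 4–3), it is not an edgeless graph, so tw(G) ≥ 1. Combining the bounds, tw(G) = 1.

1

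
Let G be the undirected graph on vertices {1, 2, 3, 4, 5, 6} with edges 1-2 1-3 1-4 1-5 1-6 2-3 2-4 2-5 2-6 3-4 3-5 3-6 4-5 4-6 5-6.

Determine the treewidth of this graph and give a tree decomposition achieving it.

Treewidth 5.
One optimal decomposition is:
Bags: B1 = {1, 2, 3, 4, 5, 6}
Tree: (single bag)

A single bag containing all 6 vertices is trivially a valid decomposition of width 5. On the other hand G contains the 6-clique {1, 2, 3, 4, 5, 6}. A clique must lie in a single bag of any decomposition, so no decomposition can have width below 5. Combining the bounds, tw(G) = 5.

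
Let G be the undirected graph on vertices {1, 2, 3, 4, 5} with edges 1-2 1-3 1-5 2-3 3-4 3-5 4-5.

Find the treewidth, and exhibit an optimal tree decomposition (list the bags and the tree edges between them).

The largest bag has 3 vertices, giving width 2; this decomposition certifies tw(G) ≤ 2. For the lower bound, the 3 vertices {1, 2, 3} are pairwise adjacent, and any tree decomposition puts a clique entirely inside one bag — forcing width ≥ 2. Hence tw(G) = 2 exactly.

Treewidth 2.
One optimal decomposition is:
Bags: B1 = {3, 4, 5}  B2 = {1, 3, 5}  B3 = {1, 2, 3}
Tree: B1–B2, B2–B3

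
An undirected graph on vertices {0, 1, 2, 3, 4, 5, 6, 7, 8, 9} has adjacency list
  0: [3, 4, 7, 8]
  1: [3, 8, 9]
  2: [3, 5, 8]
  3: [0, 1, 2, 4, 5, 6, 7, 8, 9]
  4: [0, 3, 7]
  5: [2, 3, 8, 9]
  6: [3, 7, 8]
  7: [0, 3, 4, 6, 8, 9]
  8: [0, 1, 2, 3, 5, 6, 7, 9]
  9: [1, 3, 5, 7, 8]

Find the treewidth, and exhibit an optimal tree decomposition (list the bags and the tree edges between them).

Each bag holds 4 vertices, so the decomposition has width 3, which upper-bounds the treewidth. Conversely, {1, 3, 8, 9} is a clique of size 4, and the vertices of any clique must share a bag in every tree decomposition; so some bag has ≥ 4 vertices and tw(G) ≥ 3. Hence tw(G) = 3 exactly.

Treewidth 3.
Bags: B1 = {3, 7, 8, 9}  B2 = {0, 3, 7, 8}  B3 = {3, 5, 8, 9}  B4 = {1, 3, 8, 9}  B5 = {2, 3, 5, 8}  B6 = {0, 3, 4, 7}  B7 = {3, 6, 7, 8}
Tree: B1–B2, B1–B3, B1–B4, B3–B5, B2–B6, B2–B7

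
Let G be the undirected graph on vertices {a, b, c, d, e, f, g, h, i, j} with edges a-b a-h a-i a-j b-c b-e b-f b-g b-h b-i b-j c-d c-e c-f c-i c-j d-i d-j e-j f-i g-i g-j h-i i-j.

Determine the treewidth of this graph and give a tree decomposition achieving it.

Each bag holds 4 vertices, so the decomposition has width 3, which upper-bounds the treewidth. On the other hand G contains the 4-clique {c, d, i, j}. A clique must lie in a single bag of any decomposition, so no decomposition can have width below 3. Therefore the treewidth is 3.

Treewidth 3.
Bags: B1 = {a, b, h, i}  B2 = {a, b, i, j}  B3 = {b, g, i, j}  B4 = {b, c, i, j}  B5 = {b, c, f, i}  B6 = {b, c, e, j}  B7 = {c, d, i, j}
Tree: B1–B2, B2–B3, B2–B4, B4–B5, B4–B6, B4–B7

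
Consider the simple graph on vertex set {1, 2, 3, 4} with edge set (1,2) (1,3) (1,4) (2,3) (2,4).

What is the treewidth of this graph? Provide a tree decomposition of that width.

Treewidth 2.
One optimal decomposition is:
Bags: B1 = {1, 2, 4}  B2 = {1, 2, 3}
Tree: B1–B2

Each bag holds 3 vertices, so the decomposition has width 2, which upper-bounds the treewidth. On the other hand G contains the 3-clique {1, 2, 3}. A clique must lie in a single bag of any decomposition, so no decomposition can have width below 2. Hence tw(G) = 2 exactly.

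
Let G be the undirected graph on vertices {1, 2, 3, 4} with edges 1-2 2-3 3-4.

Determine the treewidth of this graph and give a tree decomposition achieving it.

Each bag holds 2 vertices, so the decomposition has width 1, which upper-bounds the treewidth. Since G has at least one edge (e.g. 2–1), it is not an edgeless graph, so tw(G) ≥ 1. Hence tw(G) = 1 exactly.

Treewidth 1.
One optimal decomposition is:
Bags: B1 = {1, 2}  B2 = {2, 3}  B3 = {3, 4}
Tree: B1–B2, B2–B3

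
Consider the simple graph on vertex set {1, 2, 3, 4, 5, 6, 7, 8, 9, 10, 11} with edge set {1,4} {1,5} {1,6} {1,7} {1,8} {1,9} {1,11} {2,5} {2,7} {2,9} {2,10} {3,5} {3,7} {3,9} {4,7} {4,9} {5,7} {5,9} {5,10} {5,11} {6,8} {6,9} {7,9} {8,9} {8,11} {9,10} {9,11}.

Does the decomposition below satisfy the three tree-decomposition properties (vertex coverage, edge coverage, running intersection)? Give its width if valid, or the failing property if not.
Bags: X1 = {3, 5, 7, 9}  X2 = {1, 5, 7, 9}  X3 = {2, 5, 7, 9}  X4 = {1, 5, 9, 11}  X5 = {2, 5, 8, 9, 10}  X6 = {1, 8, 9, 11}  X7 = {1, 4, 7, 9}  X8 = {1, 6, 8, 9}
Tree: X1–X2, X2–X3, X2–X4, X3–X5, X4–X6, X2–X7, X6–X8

A tree decomposition must satisfy three properties: every vertex lies in some bag; for every edge, both endpoints lie together in some bag; and for every vertex, the bags containing it form a connected subtree. Here bags containing vertex 8 are not connected in the tree, so the decomposition is invalid.

No — bags containing vertex 8 are not connected in the tree.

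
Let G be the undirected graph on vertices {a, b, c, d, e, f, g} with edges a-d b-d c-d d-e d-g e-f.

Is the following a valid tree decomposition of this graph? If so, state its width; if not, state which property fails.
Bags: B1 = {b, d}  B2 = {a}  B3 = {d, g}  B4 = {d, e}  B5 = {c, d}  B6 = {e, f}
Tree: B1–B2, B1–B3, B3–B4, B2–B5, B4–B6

No — edge (d,a) lies in no bag.

A tree decomposition must satisfy three properties: every vertex lies in some bag; for every edge, both endpoints lie together in some bag; and for every vertex, the bags containing it form a connected subtree. Here edge (d,a) lies in no bag, so the decomposition is invalid.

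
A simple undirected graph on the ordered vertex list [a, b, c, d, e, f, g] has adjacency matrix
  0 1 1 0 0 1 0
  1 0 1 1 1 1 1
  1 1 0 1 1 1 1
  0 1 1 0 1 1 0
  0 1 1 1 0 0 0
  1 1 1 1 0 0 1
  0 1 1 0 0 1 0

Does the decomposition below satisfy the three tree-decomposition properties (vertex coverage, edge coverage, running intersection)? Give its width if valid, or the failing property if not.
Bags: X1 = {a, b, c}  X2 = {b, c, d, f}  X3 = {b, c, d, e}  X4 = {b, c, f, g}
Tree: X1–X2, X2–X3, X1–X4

A tree decomposition must satisfy three properties: every vertex lies in some bag; for every edge, both endpoints lie together in some bag; and for every vertex, the bags containing it form a connected subtree. Here edge (f,a) lies in no bag, so the decomposition is invalid.

No — edge (f,a) lies in no bag.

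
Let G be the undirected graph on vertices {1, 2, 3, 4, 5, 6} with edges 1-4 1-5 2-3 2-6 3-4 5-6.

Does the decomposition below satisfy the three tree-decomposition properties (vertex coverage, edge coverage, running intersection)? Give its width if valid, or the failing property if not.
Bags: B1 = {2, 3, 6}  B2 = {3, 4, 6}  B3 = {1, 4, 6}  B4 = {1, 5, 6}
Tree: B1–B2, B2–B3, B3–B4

Every vertex of G appears in some bag (union = {1, 2, 3, 4, 5, 6}); every edge is covered by a bag; and for each vertex v the set of bags containing v is connected in the bag tree. The decomposition is therefore valid. The largest bag has 3 vertices, so the width is 2.

Yes; width 2.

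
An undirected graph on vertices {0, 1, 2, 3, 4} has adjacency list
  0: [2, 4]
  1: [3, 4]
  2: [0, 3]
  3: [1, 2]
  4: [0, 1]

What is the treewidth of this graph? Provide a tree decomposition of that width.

The largest bag has 3 vertices, giving width 2; this decomposition certifies tw(G) ≤ 2. For the lower bound, G contains the cycle 1–4–0–2–3–1, so G is not a forest; only forests have treewidth ≤ 1, hence tw(G) ≥ 2. Combining the bounds, tw(G) = 2.

Treewidth 2.
Bags: B1 = {0, 1, 4}  B2 = {0, 1, 2}  B3 = {1, 2, 3}
Tree: B1–B2, B2–B3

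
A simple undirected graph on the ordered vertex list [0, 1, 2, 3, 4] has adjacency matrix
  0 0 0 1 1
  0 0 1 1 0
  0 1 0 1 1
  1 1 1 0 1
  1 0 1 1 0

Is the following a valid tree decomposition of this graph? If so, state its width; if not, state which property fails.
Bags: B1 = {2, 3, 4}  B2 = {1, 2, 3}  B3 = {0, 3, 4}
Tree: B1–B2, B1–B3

Yes; width 2.

Every vertex of G appears in some bag (union = {0, 1, 2, 3, 4}); every edge is covered by a bag; and for each vertex v the set of bags containing v is connected in the bag tree. The decomposition is therefore valid. The largest bag has 3 vertices, so the width is 2.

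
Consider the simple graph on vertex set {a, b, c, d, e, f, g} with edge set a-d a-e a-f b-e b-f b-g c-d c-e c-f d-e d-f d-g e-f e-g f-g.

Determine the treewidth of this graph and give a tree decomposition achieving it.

Treewidth 3.
One optimal decomposition is:
Bags: B1 = {d, e, f, g}  B2 = {a, d, e, f}  B3 = {c, d, e, f}  B4 = {b, e, f, g}
Tree: B1–B2, B2–B3, B1–B4

Each bag holds 4 vertices, so the decomposition has width 3, which upper-bounds the treewidth. Conversely, {d, e, f, g} is a clique of size 4, and the vertices of any clique must share a bag in every tree decomposition; so some bag has ≥ 4 vertices and tw(G) ≥ 3. Hence tw(G) = 3 exactly.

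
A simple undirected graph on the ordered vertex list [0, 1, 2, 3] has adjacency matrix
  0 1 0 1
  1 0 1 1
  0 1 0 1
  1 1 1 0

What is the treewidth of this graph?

2

A width-2 tree decomposition is:
Bags: B1 = {0, 1, 3}  B2 = {1, 2, 3}
Tree: B1–B2
The largest bag has 3 vertices, giving width 2; this decomposition certifies tw(G) ≤ 2. Conversely, {0, 1, 3} is a clique of size 3, and the vertices of any clique must share a bag in every tree decomposition; so some bag has ≥ 3 vertices and tw(G) ≥ 2. Therefore the treewidth is 2.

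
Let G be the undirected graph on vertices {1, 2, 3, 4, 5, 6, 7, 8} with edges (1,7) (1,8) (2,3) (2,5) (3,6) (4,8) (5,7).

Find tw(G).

1

A width-1 tree decomposition is:
Bags: B1 = {4, 8}  B2 = {1, 8}  B3 = {1, 7}  B4 = {5, 7}  B5 = {2, 5}  B6 = {2, 3}  B7 = {3, 6}
Tree: B1–B2, B2–B3, B3–B4, B4–B5, B5–B6, B6–B7
Every bag has size at most 2, so the width is 2 − 1 = 1 and tw(G) ≤ 1. Any graph with an edge has treewidth ≥ 1, and G has the edge 4–8. Combining the bounds, tw(G) = 1.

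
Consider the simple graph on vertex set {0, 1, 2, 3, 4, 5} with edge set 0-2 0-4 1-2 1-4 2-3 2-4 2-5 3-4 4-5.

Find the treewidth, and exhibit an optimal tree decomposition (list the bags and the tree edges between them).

Treewidth 2.
One such decomposition:
Bags: B1 = {2, 4, 5}  B2 = {1, 2, 4}  B3 = {2, 3, 4}  B4 = {0, 2, 4}
Tree: B1–B2, B2–B3, B3–B4

The largest bag has 3 vertices, giving width 2; this decomposition certifies tw(G) ≤ 2. For the lower bound, the 3 vertices {0, 2, 4} are pairwise adjacent, and any tree decomposition puts a clique entirely inside one bag — forcing width ≥ 2. Therefore the treewidth is 2.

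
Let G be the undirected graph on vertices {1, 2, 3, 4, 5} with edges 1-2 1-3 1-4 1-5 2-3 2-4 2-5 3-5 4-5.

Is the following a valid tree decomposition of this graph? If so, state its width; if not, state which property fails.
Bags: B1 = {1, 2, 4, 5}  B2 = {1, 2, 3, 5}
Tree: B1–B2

Yes; width 3.

Checking the three conditions: (i) the bags cover all of {1, 2, 3, 4, 5}; (ii) for each edge, some bag contains both endpoints; (iii) the bags containing any fixed vertex form a subtree. All hold, so the decomposition is valid with width 4 − 1 = 3.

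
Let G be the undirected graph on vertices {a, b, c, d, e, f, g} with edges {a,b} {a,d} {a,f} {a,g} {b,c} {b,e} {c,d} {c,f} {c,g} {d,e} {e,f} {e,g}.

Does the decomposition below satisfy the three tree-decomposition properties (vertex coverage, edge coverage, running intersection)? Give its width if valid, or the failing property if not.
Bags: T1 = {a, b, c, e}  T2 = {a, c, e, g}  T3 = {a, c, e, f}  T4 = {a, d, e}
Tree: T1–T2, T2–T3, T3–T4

No — edge (c,d) lies in no bag.

A tree decomposition must satisfy three properties: every vertex lies in some bag; for every edge, both endpoints lie together in some bag; and for every vertex, the bags containing it form a connected subtree. Here edge (c,d) lies in no bag, so the decomposition is invalid.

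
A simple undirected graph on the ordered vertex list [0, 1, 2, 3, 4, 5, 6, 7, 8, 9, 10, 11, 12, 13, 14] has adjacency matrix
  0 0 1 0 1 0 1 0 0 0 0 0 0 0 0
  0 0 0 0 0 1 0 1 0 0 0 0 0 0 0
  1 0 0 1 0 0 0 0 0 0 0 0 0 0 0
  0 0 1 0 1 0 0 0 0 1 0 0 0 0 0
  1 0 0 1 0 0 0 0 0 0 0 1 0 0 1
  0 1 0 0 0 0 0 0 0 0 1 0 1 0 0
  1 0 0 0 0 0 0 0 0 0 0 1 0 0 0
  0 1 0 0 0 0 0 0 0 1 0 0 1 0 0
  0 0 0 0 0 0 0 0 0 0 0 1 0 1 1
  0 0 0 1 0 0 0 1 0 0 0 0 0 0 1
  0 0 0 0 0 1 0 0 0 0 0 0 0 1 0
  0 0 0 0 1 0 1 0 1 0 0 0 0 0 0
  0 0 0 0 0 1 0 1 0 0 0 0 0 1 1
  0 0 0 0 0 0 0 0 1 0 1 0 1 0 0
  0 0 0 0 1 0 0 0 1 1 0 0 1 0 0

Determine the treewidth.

A width-3 tree decomposition is:
Bags: B1 = {1, 5, 10, 13}  B2 = {1, 5, 12, 13}  B3 = {1, 7, 12, 13}  B4 = {7, 8, 12, 13}  B5 = {7, 8, 12, 14}  B6 = {7, 8, 9, 14}  B7 = {8, 9, 11, 14}  B8 = {4, 9, 11, 14}  B9 = {3, 4, 9, 11}  B10 = {3, 4, 6, 11}  B11 = {0, 3, 4, 6}  B12 = {0, 2, 3, 6}
Tree: B1–B2, B2–B3, B3–B4, B4–B5, B5–B6, B6–B7, B7–B8, B8–B9, B9–B10, B10–B11, B11–B12
The largest bag has 4 vertices, giving width 3; this decomposition certifies tw(G) ≤ 3. For the lower bound: the 4 vertex sets {1,5,10}, {13}, {12}, {7,8,9,14} are disjoint, each induces a connected subgraph, and every pair is joined by at least one edge of G. Contracting each set to a single vertex therefore yields K_{4} as a minor, and since treewidth is minor-monotone, tw(G) ≥ tw(K_{4}) = 3. Therefore the treewidth is 3.

3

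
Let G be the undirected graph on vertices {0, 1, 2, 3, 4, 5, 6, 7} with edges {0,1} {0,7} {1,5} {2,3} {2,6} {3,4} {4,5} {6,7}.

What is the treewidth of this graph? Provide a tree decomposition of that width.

Treewidth 2.
One optimal decomposition is:
Bags: B1 = {2, 3, 4}  B2 = {2, 4, 6}  B3 = {4, 6, 7}  B4 = {0, 4, 7}  B5 = {0, 1, 4}  B6 = {1, 4, 5}
Tree: B1–B2, B2–B3, B3–B4, B4–B5, B5–B6

The largest bag has 3 vertices, giving width 2; this decomposition certifies tw(G) ≤ 2. For the lower bound, G contains the cycle 4–3–2–6–7–0–1–5–4, so G is not a forest; only forests have treewidth ≤ 1, hence tw(G) ≥ 2. The upper and lower bounds meet at 2, so that is the treewidth.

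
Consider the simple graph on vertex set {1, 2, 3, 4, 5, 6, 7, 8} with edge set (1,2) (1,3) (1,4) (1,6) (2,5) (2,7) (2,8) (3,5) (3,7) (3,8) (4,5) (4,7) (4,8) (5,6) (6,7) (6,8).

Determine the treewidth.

4

A width-4 tree decomposition is:
Bags: B1 = {2, 3, 4, 6, 7}  B2 = {1, 2, 3, 4, 6}  B3 = {2, 3, 4, 5, 6}  B4 = {2, 3, 4, 6, 8}
Tree: B1–B2, B2–B3, B3–B4
Each bag holds 5 vertices, so the decomposition has width 4, which upper-bounds the treewidth. For the lower bound: the 5 vertex sets {6,7}, {1,3}, {4,5}, {2}, {8} are disjoint, each induces a connected subgraph, and every pair is joined by at least one edge of G. Contracting each set to a single vertex therefore yields K_{5} as a minor, and since treewidth is minor-monotone, tw(G) ≥ tw(K_{5}) = 4. The upper and lower bounds meet at 4, so that is the treewidth.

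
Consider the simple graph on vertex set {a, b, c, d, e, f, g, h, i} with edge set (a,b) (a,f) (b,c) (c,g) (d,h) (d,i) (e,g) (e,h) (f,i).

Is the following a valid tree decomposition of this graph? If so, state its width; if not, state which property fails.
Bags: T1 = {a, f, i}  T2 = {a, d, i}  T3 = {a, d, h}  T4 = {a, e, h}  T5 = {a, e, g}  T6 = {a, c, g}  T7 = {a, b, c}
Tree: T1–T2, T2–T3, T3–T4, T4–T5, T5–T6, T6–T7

Every vertex of G appears in some bag (union = {a, b, c, d, e, f, g, h, i}); every edge is covered by a bag; and for each vertex v the set of bags containing v is connected in the bag tree. The decomposition is therefore valid. The largest bag has 3 vertices, so the width is 2.

Yes; width 2.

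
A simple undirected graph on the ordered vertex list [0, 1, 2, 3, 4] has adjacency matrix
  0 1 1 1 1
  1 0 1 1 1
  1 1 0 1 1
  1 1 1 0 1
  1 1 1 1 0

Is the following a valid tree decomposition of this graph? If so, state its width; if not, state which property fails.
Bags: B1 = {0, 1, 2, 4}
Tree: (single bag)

A tree decomposition must satisfy three properties: every vertex lies in some bag; for every edge, both endpoints lie together in some bag; and for every vertex, the bags containing it form a connected subtree. Here vertex 3 appears in no bag, so the decomposition is invalid.

No — vertex 3 appears in no bag.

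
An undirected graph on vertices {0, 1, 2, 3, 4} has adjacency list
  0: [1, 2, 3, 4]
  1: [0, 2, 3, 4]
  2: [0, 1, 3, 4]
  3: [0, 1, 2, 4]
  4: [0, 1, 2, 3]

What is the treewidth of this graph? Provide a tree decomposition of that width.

Treewidth 4.
Bags: B1 = {0, 1, 2, 3, 4}
Tree: (single bag)

A single bag containing all 5 vertices is trivially a valid decomposition of width 4. Conversely, {0, 1, 2, 3, 4} is a clique of size 5, and the vertices of any clique must share a bag in every tree decomposition; so some bag has ≥ 5 vertices and tw(G) ≥ 4. Therefore the treewidth is 4.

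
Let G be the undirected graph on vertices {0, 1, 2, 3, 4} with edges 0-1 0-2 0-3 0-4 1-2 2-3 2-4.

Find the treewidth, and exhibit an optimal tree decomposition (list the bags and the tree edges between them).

Each bag holds 3 vertices, so the decomposition has width 2, which upper-bounds the treewidth. On the other hand G contains the 3-clique {0, 1, 2}. A clique must lie in a single bag of any decomposition, so no decomposition can have width below 2. Therefore the treewidth is 2.

Treewidth 2.
One such decomposition:
Bags: B1 = {0, 1, 2}  B2 = {0, 2, 4}  B3 = {0, 2, 3}
Tree: B1–B2, B1–B3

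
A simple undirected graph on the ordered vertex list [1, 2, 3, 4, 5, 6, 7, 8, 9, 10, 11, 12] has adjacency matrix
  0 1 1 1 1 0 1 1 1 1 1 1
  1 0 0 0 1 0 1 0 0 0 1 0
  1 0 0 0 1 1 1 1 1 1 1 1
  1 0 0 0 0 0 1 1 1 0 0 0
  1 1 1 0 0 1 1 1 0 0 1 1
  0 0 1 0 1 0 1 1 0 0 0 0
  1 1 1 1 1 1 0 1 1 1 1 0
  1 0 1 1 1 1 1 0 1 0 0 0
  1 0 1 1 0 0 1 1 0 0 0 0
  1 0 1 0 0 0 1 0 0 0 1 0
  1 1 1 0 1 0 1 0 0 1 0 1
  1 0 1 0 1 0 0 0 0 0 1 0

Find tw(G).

A width-4 tree decomposition is:
Bags: B1 = {1, 3, 5, 7, 8}  B2 = {3, 5, 6, 7, 8}  B3 = {1, 3, 5, 7, 11}  B4 = {1, 3, 7, 8, 9}  B5 = {1, 3, 7, 10, 11}  B6 = {1, 3, 5, 11, 12}  B7 = {1, 2, 5, 7, 11}  B8 = {1, 4, 7, 8, 9}
Tree: B1–B2, B1–B3, B1–B4, B3–B5, B3–B6, B3–B7, B4–B8
The largest bag has 5 vertices, giving width 4; this decomposition certifies tw(G) ≤ 4. For the lower bound, the 5 vertices {1, 3, 5, 11, 12} are pairwise adjacent, and any tree decomposition puts a clique entirely inside one bag — forcing width ≥ 4. The upper and lower bounds meet at 4, so that is the treewidth.

4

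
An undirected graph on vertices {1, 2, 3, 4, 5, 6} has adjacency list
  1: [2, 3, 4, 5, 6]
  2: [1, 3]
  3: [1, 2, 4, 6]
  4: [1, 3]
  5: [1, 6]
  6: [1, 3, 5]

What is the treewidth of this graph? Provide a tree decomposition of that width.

Treewidth 2.
One such decomposition:
Bags: B1 = {1, 3, 6}  B2 = {1, 5, 6}  B3 = {1, 2, 3}  B4 = {1, 3, 4}
Tree: B1–B2, B1–B3, B3–B4

The largest bag has 3 vertices, giving width 2; this decomposition certifies tw(G) ≤ 2. For the lower bound, the 3 vertices {1, 2, 3} are pairwise adjacent, and any tree decomposition puts a clique entirely inside one bag — forcing width ≥ 2. Hence tw(G) = 2 exactly.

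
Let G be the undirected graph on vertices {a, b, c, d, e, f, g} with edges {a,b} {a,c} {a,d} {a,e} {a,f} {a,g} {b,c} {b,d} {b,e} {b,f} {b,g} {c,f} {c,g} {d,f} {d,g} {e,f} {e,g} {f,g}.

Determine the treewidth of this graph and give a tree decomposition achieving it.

Treewidth 4.
One optimal decomposition is:
Bags: B1 = {a, b, c, f, g}  B2 = {a, b, d, f, g}  B3 = {a, b, e, f, g}
Tree: B1–B2, B1–B3

Each bag holds 5 vertices, so the decomposition has width 4, which upper-bounds the treewidth. On the other hand G contains the 5-clique {a, b, d, f, g}. A clique must lie in a single bag of any decomposition, so no decomposition can have width below 4. Hence tw(G) = 4 exactly.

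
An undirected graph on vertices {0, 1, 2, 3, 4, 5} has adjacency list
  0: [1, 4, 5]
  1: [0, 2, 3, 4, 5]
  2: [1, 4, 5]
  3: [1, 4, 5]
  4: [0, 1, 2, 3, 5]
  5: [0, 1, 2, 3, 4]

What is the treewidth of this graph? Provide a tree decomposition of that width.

Each bag holds 4 vertices, so the decomposition has width 3, which upper-bounds the treewidth. Conversely, {0, 1, 4, 5} is a clique of size 4, and the vertices of any clique must share a bag in every tree decomposition; so some bag has ≥ 4 vertices and tw(G) ≥ 3. The upper and lower bounds meet at 3, so that is the treewidth.

Treewidth 3.
One such decomposition:
Bags: B1 = {1, 2, 4, 5}  B2 = {1, 3, 4, 5}  B3 = {0, 1, 4, 5}
Tree: B1–B2, B1–B3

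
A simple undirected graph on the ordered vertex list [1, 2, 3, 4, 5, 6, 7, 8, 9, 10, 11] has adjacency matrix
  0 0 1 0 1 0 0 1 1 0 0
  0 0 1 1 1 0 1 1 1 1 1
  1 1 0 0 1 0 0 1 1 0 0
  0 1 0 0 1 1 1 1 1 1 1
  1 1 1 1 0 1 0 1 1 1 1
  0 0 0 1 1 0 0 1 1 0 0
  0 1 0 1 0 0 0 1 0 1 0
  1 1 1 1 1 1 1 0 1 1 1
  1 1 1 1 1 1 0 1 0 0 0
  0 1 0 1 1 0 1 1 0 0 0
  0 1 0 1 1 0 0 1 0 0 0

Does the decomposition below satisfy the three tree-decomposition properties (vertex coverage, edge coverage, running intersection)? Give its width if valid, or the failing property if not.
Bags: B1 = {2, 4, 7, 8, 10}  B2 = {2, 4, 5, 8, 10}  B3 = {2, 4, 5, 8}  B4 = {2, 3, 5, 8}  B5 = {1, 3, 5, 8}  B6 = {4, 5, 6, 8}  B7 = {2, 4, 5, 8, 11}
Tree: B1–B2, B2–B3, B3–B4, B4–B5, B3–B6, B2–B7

No — vertex 9 appears in no bag.

A tree decomposition must satisfy three properties: every vertex lies in some bag; for every edge, both endpoints lie together in some bag; and for every vertex, the bags containing it form a connected subtree. Here vertex 9 appears in no bag, so the decomposition is invalid.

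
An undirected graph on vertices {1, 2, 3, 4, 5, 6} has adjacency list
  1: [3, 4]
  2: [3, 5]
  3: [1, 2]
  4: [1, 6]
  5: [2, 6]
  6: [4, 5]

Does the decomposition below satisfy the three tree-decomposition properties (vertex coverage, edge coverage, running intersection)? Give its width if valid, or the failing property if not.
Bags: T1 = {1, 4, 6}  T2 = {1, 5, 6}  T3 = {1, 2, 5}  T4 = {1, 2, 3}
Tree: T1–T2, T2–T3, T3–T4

Yes; width 2.

Vertex coverage: the bags together contain {1, 2, 3, 4, 5, 6}, the full vertex set. Edge coverage: each edge of G has both endpoints in at least one bag. Running intersection: for every vertex, the bags containing it form a connected subtree. All three properties hold, so this is a valid tree decomposition of width max|bag| − 1 = 2, and hence tw(G) ≤ 2.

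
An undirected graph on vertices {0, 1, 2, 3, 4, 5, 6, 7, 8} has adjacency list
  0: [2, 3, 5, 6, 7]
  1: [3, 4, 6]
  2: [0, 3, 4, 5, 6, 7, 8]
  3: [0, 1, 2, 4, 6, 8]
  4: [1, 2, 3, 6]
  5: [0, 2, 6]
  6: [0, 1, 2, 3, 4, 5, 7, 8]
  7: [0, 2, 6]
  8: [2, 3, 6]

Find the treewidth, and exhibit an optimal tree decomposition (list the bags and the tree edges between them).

Every bag has size at most 4, so the width is 4 − 1 = 3 and tw(G) ≤ 3. Conversely, {1, 3, 4, 6} is a clique of size 4, and the vertices of any clique must share a bag in every tree decomposition; so some bag has ≥ 4 vertices and tw(G) ≥ 3. The upper and lower bounds meet at 3, so that is the treewidth.

Treewidth 3.
One such decomposition:
Bags: B1 = {2, 3, 4, 6}  B2 = {0, 2, 3, 6}  B3 = {0, 2, 5, 6}  B4 = {2, 3, 6, 8}  B5 = {1, 3, 4, 6}  B6 = {0, 2, 6, 7}
Tree: B1–B2, B2–B3, B2–B4, B1–B5, B3–B6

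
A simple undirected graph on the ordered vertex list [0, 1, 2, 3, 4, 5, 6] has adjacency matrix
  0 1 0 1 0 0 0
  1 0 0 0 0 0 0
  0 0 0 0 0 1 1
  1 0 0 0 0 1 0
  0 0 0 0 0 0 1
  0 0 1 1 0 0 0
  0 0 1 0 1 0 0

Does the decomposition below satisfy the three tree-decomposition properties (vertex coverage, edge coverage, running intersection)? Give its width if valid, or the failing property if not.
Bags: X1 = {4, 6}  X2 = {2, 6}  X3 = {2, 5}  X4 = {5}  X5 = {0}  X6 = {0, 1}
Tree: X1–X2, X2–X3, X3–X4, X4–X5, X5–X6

No — vertex 3 appears in no bag.

A tree decomposition must satisfy three properties: every vertex lies in some bag; for every edge, both endpoints lie together in some bag; and for every vertex, the bags containing it form a connected subtree. Here vertex 3 appears in no bag, so the decomposition is invalid.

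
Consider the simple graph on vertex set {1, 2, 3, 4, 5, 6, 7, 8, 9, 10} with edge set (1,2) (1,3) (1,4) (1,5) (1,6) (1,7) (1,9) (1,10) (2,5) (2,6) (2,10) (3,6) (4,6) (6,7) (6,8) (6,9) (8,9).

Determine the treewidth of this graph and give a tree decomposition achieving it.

Each bag holds 3 vertices, so the decomposition has width 2, which upper-bounds the treewidth. On the other hand G contains the 3-clique {6, 8, 9}. A clique must lie in a single bag of any decomposition, so no decomposition can have width below 2. Combining the bounds, tw(G) = 2.

Treewidth 2.
Bags: B1 = {1, 2, 6}  B2 = {1, 3, 6}  B3 = {1, 6, 9}  B4 = {1, 4, 6}  B5 = {1, 2, 10}  B6 = {6, 8, 9}  B7 = {1, 2, 5}  B8 = {1, 6, 7}
Tree: B1–B2, B1–B3, B1–B4, B1–B5, B3–B6, B5–B7, B1–B8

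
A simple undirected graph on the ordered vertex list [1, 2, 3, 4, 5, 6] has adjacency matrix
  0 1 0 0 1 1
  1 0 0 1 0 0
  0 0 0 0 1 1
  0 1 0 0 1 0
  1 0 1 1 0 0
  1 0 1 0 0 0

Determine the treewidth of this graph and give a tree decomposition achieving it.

Every bag has size at most 3, so the width is 3 − 1 = 2 and tw(G) ≤ 2. The edges 4–2–1–5–4 form a cycle, so G is not a tree and its treewidth is at least 2. Therefore the treewidth is 2.

Treewidth 2.
One such decomposition:
Bags: B1 = {2, 4, 5}  B2 = {1, 2, 5}  B3 = {1, 3, 5}  B4 = {1, 3, 6}
Tree: B1–B2, B2–B3, B3–B4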